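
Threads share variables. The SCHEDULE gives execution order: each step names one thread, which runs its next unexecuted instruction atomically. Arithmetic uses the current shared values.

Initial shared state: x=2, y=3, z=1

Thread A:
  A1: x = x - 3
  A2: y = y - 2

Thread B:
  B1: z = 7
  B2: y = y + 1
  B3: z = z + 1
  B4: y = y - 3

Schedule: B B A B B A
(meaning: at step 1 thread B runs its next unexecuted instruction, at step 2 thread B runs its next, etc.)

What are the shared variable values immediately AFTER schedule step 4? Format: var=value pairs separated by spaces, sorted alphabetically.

Answer: x=-1 y=4 z=8

Derivation:
Step 1: thread B executes B1 (z = 7). Shared: x=2 y=3 z=7. PCs: A@0 B@1
Step 2: thread B executes B2 (y = y + 1). Shared: x=2 y=4 z=7. PCs: A@0 B@2
Step 3: thread A executes A1 (x = x - 3). Shared: x=-1 y=4 z=7. PCs: A@1 B@2
Step 4: thread B executes B3 (z = z + 1). Shared: x=-1 y=4 z=8. PCs: A@1 B@3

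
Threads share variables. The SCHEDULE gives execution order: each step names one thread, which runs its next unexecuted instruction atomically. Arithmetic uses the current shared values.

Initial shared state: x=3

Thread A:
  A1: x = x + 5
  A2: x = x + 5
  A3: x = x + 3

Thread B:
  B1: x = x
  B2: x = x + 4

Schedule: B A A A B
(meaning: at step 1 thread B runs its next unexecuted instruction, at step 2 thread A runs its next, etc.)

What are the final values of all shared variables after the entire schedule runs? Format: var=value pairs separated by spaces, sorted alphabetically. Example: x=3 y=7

Answer: x=20

Derivation:
Step 1: thread B executes B1 (x = x). Shared: x=3. PCs: A@0 B@1
Step 2: thread A executes A1 (x = x + 5). Shared: x=8. PCs: A@1 B@1
Step 3: thread A executes A2 (x = x + 5). Shared: x=13. PCs: A@2 B@1
Step 4: thread A executes A3 (x = x + 3). Shared: x=16. PCs: A@3 B@1
Step 5: thread B executes B2 (x = x + 4). Shared: x=20. PCs: A@3 B@2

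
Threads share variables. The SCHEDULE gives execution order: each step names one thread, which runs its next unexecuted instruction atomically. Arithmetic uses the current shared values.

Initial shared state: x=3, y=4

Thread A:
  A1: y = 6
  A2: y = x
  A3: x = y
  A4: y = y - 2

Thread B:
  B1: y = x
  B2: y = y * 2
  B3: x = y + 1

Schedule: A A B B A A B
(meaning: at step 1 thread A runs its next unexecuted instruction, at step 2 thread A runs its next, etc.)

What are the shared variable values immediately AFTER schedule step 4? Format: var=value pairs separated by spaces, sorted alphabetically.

Step 1: thread A executes A1 (y = 6). Shared: x=3 y=6. PCs: A@1 B@0
Step 2: thread A executes A2 (y = x). Shared: x=3 y=3. PCs: A@2 B@0
Step 3: thread B executes B1 (y = x). Shared: x=3 y=3. PCs: A@2 B@1
Step 4: thread B executes B2 (y = y * 2). Shared: x=3 y=6. PCs: A@2 B@2

Answer: x=3 y=6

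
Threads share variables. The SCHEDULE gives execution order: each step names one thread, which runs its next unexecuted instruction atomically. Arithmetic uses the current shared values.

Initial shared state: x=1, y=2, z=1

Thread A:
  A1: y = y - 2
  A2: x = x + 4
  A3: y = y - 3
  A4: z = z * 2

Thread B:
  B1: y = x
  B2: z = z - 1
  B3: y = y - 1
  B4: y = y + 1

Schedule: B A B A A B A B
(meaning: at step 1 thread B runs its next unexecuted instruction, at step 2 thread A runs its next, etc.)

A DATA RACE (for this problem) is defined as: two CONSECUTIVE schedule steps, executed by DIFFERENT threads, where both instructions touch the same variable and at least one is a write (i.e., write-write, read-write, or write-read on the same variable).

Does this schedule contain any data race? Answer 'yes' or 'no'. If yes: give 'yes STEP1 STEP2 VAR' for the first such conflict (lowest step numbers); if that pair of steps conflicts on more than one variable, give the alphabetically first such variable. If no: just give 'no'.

Steps 1,2: B(y = x) vs A(y = y - 2). RACE on y (W-W).
Steps 2,3: A(r=y,w=y) vs B(r=z,w=z). No conflict.
Steps 3,4: B(r=z,w=z) vs A(r=x,w=x). No conflict.
Steps 4,5: same thread (A). No race.
Steps 5,6: A(y = y - 3) vs B(y = y - 1). RACE on y (W-W).
Steps 6,7: B(r=y,w=y) vs A(r=z,w=z). No conflict.
Steps 7,8: A(r=z,w=z) vs B(r=y,w=y). No conflict.
First conflict at steps 1,2.

Answer: yes 1 2 y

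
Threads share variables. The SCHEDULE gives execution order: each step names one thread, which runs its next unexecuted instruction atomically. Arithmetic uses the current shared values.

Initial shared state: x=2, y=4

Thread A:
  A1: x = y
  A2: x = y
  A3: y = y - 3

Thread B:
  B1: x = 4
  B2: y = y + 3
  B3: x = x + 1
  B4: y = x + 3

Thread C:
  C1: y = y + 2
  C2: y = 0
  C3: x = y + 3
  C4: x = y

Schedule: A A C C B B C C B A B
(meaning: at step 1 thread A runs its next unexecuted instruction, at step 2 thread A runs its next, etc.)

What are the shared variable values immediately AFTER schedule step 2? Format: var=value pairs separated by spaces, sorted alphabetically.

Step 1: thread A executes A1 (x = y). Shared: x=4 y=4. PCs: A@1 B@0 C@0
Step 2: thread A executes A2 (x = y). Shared: x=4 y=4. PCs: A@2 B@0 C@0

Answer: x=4 y=4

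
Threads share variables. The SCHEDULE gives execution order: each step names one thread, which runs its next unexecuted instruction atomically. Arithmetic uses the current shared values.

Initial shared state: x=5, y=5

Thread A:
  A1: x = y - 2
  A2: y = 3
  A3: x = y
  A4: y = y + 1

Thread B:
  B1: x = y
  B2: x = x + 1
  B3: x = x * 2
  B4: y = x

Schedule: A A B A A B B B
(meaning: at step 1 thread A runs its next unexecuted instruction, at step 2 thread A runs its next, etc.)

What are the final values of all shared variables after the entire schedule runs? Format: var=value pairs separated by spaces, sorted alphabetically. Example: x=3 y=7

Answer: x=8 y=8

Derivation:
Step 1: thread A executes A1 (x = y - 2). Shared: x=3 y=5. PCs: A@1 B@0
Step 2: thread A executes A2 (y = 3). Shared: x=3 y=3. PCs: A@2 B@0
Step 3: thread B executes B1 (x = y). Shared: x=3 y=3. PCs: A@2 B@1
Step 4: thread A executes A3 (x = y). Shared: x=3 y=3. PCs: A@3 B@1
Step 5: thread A executes A4 (y = y + 1). Shared: x=3 y=4. PCs: A@4 B@1
Step 6: thread B executes B2 (x = x + 1). Shared: x=4 y=4. PCs: A@4 B@2
Step 7: thread B executes B3 (x = x * 2). Shared: x=8 y=4. PCs: A@4 B@3
Step 8: thread B executes B4 (y = x). Shared: x=8 y=8. PCs: A@4 B@4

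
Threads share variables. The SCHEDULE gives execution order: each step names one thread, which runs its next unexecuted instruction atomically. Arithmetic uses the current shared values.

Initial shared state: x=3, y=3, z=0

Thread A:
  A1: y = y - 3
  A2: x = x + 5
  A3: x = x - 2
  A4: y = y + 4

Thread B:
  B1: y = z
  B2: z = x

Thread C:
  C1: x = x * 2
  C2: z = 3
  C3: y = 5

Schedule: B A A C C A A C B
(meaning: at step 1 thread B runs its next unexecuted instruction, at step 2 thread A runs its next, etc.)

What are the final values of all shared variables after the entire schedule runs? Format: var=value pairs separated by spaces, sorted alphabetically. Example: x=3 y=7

Answer: x=14 y=5 z=14

Derivation:
Step 1: thread B executes B1 (y = z). Shared: x=3 y=0 z=0. PCs: A@0 B@1 C@0
Step 2: thread A executes A1 (y = y - 3). Shared: x=3 y=-3 z=0. PCs: A@1 B@1 C@0
Step 3: thread A executes A2 (x = x + 5). Shared: x=8 y=-3 z=0. PCs: A@2 B@1 C@0
Step 4: thread C executes C1 (x = x * 2). Shared: x=16 y=-3 z=0. PCs: A@2 B@1 C@1
Step 5: thread C executes C2 (z = 3). Shared: x=16 y=-3 z=3. PCs: A@2 B@1 C@2
Step 6: thread A executes A3 (x = x - 2). Shared: x=14 y=-3 z=3. PCs: A@3 B@1 C@2
Step 7: thread A executes A4 (y = y + 4). Shared: x=14 y=1 z=3. PCs: A@4 B@1 C@2
Step 8: thread C executes C3 (y = 5). Shared: x=14 y=5 z=3. PCs: A@4 B@1 C@3
Step 9: thread B executes B2 (z = x). Shared: x=14 y=5 z=14. PCs: A@4 B@2 C@3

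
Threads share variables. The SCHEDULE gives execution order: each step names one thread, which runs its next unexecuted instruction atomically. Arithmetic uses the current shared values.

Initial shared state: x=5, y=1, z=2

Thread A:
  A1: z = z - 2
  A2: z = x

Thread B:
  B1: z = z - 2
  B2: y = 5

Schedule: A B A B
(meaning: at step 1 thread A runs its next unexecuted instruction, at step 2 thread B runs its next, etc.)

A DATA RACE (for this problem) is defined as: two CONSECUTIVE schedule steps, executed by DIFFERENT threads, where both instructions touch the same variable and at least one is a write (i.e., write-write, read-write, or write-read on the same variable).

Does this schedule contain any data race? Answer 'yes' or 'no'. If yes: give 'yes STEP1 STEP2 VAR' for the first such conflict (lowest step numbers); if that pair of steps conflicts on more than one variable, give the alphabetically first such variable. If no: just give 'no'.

Steps 1,2: A(z = z - 2) vs B(z = z - 2). RACE on z (W-W).
Steps 2,3: B(z = z - 2) vs A(z = x). RACE on z (W-W).
Steps 3,4: A(r=x,w=z) vs B(r=-,w=y). No conflict.
First conflict at steps 1,2.

Answer: yes 1 2 z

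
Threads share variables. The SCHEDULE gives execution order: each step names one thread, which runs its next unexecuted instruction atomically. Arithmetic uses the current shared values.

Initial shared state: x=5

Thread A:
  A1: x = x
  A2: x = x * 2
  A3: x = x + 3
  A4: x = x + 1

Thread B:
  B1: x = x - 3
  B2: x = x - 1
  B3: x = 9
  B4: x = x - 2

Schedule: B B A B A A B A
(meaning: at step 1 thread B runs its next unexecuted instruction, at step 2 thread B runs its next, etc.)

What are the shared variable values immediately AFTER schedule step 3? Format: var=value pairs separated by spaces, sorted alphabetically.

Step 1: thread B executes B1 (x = x - 3). Shared: x=2. PCs: A@0 B@1
Step 2: thread B executes B2 (x = x - 1). Shared: x=1. PCs: A@0 B@2
Step 3: thread A executes A1 (x = x). Shared: x=1. PCs: A@1 B@2

Answer: x=1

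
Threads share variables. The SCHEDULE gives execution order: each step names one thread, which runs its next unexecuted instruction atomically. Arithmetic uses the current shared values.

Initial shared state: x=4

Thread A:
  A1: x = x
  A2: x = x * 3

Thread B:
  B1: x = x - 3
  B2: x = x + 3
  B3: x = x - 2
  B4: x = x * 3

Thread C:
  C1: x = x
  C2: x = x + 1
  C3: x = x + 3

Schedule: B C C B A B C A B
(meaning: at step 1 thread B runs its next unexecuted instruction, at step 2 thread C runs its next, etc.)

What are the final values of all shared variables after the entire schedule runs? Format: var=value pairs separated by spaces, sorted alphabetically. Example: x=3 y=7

Step 1: thread B executes B1 (x = x - 3). Shared: x=1. PCs: A@0 B@1 C@0
Step 2: thread C executes C1 (x = x). Shared: x=1. PCs: A@0 B@1 C@1
Step 3: thread C executes C2 (x = x + 1). Shared: x=2. PCs: A@0 B@1 C@2
Step 4: thread B executes B2 (x = x + 3). Shared: x=5. PCs: A@0 B@2 C@2
Step 5: thread A executes A1 (x = x). Shared: x=5. PCs: A@1 B@2 C@2
Step 6: thread B executes B3 (x = x - 2). Shared: x=3. PCs: A@1 B@3 C@2
Step 7: thread C executes C3 (x = x + 3). Shared: x=6. PCs: A@1 B@3 C@3
Step 8: thread A executes A2 (x = x * 3). Shared: x=18. PCs: A@2 B@3 C@3
Step 9: thread B executes B4 (x = x * 3). Shared: x=54. PCs: A@2 B@4 C@3

Answer: x=54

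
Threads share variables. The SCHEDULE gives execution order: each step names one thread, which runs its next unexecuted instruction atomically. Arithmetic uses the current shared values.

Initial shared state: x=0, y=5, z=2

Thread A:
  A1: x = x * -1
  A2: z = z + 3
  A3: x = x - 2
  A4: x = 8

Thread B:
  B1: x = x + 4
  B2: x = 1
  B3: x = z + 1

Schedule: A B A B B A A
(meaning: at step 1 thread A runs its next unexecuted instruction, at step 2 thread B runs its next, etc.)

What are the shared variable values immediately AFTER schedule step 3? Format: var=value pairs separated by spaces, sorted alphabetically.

Answer: x=4 y=5 z=5

Derivation:
Step 1: thread A executes A1 (x = x * -1). Shared: x=0 y=5 z=2. PCs: A@1 B@0
Step 2: thread B executes B1 (x = x + 4). Shared: x=4 y=5 z=2. PCs: A@1 B@1
Step 3: thread A executes A2 (z = z + 3). Shared: x=4 y=5 z=5. PCs: A@2 B@1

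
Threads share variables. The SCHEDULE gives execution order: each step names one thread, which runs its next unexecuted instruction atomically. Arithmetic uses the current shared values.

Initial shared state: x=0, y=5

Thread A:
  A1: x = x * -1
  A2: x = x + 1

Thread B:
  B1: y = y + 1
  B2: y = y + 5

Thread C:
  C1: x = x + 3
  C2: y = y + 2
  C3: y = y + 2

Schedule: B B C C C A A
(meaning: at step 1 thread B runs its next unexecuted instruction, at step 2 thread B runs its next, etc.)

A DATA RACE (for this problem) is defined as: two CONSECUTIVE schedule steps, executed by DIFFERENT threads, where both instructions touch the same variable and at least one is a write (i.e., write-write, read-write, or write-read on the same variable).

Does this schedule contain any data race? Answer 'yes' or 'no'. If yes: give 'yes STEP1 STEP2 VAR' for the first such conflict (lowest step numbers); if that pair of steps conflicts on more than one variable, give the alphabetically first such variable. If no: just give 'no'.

Answer: no

Derivation:
Steps 1,2: same thread (B). No race.
Steps 2,3: B(r=y,w=y) vs C(r=x,w=x). No conflict.
Steps 3,4: same thread (C). No race.
Steps 4,5: same thread (C). No race.
Steps 5,6: C(r=y,w=y) vs A(r=x,w=x). No conflict.
Steps 6,7: same thread (A). No race.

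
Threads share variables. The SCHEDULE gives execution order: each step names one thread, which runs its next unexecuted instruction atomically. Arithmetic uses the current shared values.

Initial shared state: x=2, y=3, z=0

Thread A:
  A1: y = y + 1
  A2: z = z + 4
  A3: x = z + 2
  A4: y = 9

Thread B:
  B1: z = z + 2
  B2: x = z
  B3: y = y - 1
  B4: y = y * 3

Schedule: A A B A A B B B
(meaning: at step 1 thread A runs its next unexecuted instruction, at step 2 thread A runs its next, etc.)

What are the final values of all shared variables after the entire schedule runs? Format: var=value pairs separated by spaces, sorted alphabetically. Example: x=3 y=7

Answer: x=6 y=24 z=6

Derivation:
Step 1: thread A executes A1 (y = y + 1). Shared: x=2 y=4 z=0. PCs: A@1 B@0
Step 2: thread A executes A2 (z = z + 4). Shared: x=2 y=4 z=4. PCs: A@2 B@0
Step 3: thread B executes B1 (z = z + 2). Shared: x=2 y=4 z=6. PCs: A@2 B@1
Step 4: thread A executes A3 (x = z + 2). Shared: x=8 y=4 z=6. PCs: A@3 B@1
Step 5: thread A executes A4 (y = 9). Shared: x=8 y=9 z=6. PCs: A@4 B@1
Step 6: thread B executes B2 (x = z). Shared: x=6 y=9 z=6. PCs: A@4 B@2
Step 7: thread B executes B3 (y = y - 1). Shared: x=6 y=8 z=6. PCs: A@4 B@3
Step 8: thread B executes B4 (y = y * 3). Shared: x=6 y=24 z=6. PCs: A@4 B@4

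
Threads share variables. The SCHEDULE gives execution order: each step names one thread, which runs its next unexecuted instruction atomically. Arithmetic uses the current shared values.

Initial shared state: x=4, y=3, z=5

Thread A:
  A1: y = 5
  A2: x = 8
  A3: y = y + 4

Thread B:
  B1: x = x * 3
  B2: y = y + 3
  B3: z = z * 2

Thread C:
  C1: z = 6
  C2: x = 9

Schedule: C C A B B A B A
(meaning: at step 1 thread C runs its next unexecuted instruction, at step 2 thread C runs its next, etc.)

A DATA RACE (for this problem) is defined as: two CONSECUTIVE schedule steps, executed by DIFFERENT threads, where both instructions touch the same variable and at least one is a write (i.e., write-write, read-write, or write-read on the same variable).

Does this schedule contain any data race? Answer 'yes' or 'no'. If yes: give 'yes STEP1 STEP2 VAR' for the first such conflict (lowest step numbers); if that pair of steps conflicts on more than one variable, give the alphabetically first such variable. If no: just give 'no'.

Answer: no

Derivation:
Steps 1,2: same thread (C). No race.
Steps 2,3: C(r=-,w=x) vs A(r=-,w=y). No conflict.
Steps 3,4: A(r=-,w=y) vs B(r=x,w=x). No conflict.
Steps 4,5: same thread (B). No race.
Steps 5,6: B(r=y,w=y) vs A(r=-,w=x). No conflict.
Steps 6,7: A(r=-,w=x) vs B(r=z,w=z). No conflict.
Steps 7,8: B(r=z,w=z) vs A(r=y,w=y). No conflict.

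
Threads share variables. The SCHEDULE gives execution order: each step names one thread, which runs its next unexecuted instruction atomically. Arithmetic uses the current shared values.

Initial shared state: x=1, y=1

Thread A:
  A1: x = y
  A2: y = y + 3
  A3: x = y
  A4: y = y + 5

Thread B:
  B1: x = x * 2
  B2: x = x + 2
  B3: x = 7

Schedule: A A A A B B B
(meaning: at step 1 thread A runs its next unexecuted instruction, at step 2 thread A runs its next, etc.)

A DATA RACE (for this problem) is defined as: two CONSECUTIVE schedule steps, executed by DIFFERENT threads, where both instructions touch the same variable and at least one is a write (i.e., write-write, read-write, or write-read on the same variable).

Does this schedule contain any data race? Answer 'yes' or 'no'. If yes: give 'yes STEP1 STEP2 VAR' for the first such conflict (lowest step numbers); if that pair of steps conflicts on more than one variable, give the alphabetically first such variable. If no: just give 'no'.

Steps 1,2: same thread (A). No race.
Steps 2,3: same thread (A). No race.
Steps 3,4: same thread (A). No race.
Steps 4,5: A(r=y,w=y) vs B(r=x,w=x). No conflict.
Steps 5,6: same thread (B). No race.
Steps 6,7: same thread (B). No race.

Answer: no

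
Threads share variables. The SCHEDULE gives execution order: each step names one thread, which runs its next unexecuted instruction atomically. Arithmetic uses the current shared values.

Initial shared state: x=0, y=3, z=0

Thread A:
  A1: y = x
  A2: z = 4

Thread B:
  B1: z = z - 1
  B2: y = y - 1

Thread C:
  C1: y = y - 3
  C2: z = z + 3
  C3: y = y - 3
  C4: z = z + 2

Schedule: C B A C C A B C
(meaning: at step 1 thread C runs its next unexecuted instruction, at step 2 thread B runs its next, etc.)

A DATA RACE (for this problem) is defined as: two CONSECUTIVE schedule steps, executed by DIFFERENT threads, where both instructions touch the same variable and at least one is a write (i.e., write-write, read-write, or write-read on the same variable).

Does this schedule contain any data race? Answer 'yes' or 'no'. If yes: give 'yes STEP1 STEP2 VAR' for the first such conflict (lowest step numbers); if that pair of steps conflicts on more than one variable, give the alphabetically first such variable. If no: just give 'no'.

Answer: no

Derivation:
Steps 1,2: C(r=y,w=y) vs B(r=z,w=z). No conflict.
Steps 2,3: B(r=z,w=z) vs A(r=x,w=y). No conflict.
Steps 3,4: A(r=x,w=y) vs C(r=z,w=z). No conflict.
Steps 4,5: same thread (C). No race.
Steps 5,6: C(r=y,w=y) vs A(r=-,w=z). No conflict.
Steps 6,7: A(r=-,w=z) vs B(r=y,w=y). No conflict.
Steps 7,8: B(r=y,w=y) vs C(r=z,w=z). No conflict.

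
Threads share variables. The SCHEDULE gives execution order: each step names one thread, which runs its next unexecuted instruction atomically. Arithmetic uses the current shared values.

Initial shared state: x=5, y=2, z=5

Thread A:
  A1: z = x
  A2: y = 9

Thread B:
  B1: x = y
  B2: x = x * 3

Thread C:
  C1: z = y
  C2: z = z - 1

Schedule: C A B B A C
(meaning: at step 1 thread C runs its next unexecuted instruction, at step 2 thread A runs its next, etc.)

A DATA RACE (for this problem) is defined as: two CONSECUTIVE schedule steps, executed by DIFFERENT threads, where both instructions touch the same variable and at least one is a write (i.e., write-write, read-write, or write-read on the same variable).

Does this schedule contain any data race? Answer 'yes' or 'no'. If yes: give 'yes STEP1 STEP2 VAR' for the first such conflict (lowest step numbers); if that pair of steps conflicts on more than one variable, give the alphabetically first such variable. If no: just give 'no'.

Steps 1,2: C(z = y) vs A(z = x). RACE on z (W-W).
Steps 2,3: A(z = x) vs B(x = y). RACE on x (R-W).
Steps 3,4: same thread (B). No race.
Steps 4,5: B(r=x,w=x) vs A(r=-,w=y). No conflict.
Steps 5,6: A(r=-,w=y) vs C(r=z,w=z). No conflict.
First conflict at steps 1,2.

Answer: yes 1 2 z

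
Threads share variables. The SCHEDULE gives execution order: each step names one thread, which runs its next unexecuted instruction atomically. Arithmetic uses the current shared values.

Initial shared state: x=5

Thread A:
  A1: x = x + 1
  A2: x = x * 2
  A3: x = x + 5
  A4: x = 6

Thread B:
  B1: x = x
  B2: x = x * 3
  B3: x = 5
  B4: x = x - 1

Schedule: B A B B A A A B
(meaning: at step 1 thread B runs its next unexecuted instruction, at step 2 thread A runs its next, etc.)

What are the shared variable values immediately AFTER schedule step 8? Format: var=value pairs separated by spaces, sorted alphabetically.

Step 1: thread B executes B1 (x = x). Shared: x=5. PCs: A@0 B@1
Step 2: thread A executes A1 (x = x + 1). Shared: x=6. PCs: A@1 B@1
Step 3: thread B executes B2 (x = x * 3). Shared: x=18. PCs: A@1 B@2
Step 4: thread B executes B3 (x = 5). Shared: x=5. PCs: A@1 B@3
Step 5: thread A executes A2 (x = x * 2). Shared: x=10. PCs: A@2 B@3
Step 6: thread A executes A3 (x = x + 5). Shared: x=15. PCs: A@3 B@3
Step 7: thread A executes A4 (x = 6). Shared: x=6. PCs: A@4 B@3
Step 8: thread B executes B4 (x = x - 1). Shared: x=5. PCs: A@4 B@4

Answer: x=5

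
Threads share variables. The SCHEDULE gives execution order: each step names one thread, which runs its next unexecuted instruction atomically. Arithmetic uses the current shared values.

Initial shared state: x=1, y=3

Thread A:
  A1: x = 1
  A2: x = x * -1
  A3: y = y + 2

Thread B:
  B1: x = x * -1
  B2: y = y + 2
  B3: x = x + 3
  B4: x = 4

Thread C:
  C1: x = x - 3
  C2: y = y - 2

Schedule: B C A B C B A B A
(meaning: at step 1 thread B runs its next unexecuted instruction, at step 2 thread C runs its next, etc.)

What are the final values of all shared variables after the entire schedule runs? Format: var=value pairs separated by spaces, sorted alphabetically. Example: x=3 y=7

Step 1: thread B executes B1 (x = x * -1). Shared: x=-1 y=3. PCs: A@0 B@1 C@0
Step 2: thread C executes C1 (x = x - 3). Shared: x=-4 y=3. PCs: A@0 B@1 C@1
Step 3: thread A executes A1 (x = 1). Shared: x=1 y=3. PCs: A@1 B@1 C@1
Step 4: thread B executes B2 (y = y + 2). Shared: x=1 y=5. PCs: A@1 B@2 C@1
Step 5: thread C executes C2 (y = y - 2). Shared: x=1 y=3. PCs: A@1 B@2 C@2
Step 6: thread B executes B3 (x = x + 3). Shared: x=4 y=3. PCs: A@1 B@3 C@2
Step 7: thread A executes A2 (x = x * -1). Shared: x=-4 y=3. PCs: A@2 B@3 C@2
Step 8: thread B executes B4 (x = 4). Shared: x=4 y=3. PCs: A@2 B@4 C@2
Step 9: thread A executes A3 (y = y + 2). Shared: x=4 y=5. PCs: A@3 B@4 C@2

Answer: x=4 y=5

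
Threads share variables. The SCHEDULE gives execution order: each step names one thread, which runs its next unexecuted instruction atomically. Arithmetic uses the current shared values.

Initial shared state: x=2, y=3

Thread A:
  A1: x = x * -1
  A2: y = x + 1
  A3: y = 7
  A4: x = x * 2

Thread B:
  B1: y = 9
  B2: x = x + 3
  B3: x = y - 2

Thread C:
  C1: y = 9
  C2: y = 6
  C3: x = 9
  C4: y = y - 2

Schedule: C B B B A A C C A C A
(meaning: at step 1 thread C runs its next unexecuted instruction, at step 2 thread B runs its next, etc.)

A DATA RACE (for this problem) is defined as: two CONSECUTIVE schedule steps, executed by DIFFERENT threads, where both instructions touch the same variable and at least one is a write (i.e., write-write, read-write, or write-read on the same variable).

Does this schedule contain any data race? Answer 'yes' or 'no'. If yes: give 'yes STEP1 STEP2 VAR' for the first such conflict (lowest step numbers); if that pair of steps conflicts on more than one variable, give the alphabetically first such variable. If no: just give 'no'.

Steps 1,2: C(y = 9) vs B(y = 9). RACE on y (W-W).
Steps 2,3: same thread (B). No race.
Steps 3,4: same thread (B). No race.
Steps 4,5: B(x = y - 2) vs A(x = x * -1). RACE on x (W-W).
Steps 5,6: same thread (A). No race.
Steps 6,7: A(y = x + 1) vs C(y = 6). RACE on y (W-W).
Steps 7,8: same thread (C). No race.
Steps 8,9: C(r=-,w=x) vs A(r=-,w=y). No conflict.
Steps 9,10: A(y = 7) vs C(y = y - 2). RACE on y (W-W).
Steps 10,11: C(r=y,w=y) vs A(r=x,w=x). No conflict.
First conflict at steps 1,2.

Answer: yes 1 2 y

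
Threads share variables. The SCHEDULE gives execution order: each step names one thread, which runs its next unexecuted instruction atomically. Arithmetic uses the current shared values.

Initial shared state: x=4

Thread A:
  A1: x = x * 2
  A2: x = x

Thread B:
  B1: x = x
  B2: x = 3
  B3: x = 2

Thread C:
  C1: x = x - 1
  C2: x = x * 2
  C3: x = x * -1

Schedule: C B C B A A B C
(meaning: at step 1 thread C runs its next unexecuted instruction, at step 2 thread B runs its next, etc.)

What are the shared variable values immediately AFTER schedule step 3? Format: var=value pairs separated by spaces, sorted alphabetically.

Answer: x=6

Derivation:
Step 1: thread C executes C1 (x = x - 1). Shared: x=3. PCs: A@0 B@0 C@1
Step 2: thread B executes B1 (x = x). Shared: x=3. PCs: A@0 B@1 C@1
Step 3: thread C executes C2 (x = x * 2). Shared: x=6. PCs: A@0 B@1 C@2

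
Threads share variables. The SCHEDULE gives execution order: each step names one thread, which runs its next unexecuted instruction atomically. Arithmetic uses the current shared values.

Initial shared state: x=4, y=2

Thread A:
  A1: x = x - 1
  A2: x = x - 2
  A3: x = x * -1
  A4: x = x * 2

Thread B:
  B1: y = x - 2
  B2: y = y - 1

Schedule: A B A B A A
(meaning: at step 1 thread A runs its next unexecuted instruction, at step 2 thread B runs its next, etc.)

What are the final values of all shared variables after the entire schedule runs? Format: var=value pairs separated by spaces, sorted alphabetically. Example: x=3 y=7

Step 1: thread A executes A1 (x = x - 1). Shared: x=3 y=2. PCs: A@1 B@0
Step 2: thread B executes B1 (y = x - 2). Shared: x=3 y=1. PCs: A@1 B@1
Step 3: thread A executes A2 (x = x - 2). Shared: x=1 y=1. PCs: A@2 B@1
Step 4: thread B executes B2 (y = y - 1). Shared: x=1 y=0. PCs: A@2 B@2
Step 5: thread A executes A3 (x = x * -1). Shared: x=-1 y=0. PCs: A@3 B@2
Step 6: thread A executes A4 (x = x * 2). Shared: x=-2 y=0. PCs: A@4 B@2

Answer: x=-2 y=0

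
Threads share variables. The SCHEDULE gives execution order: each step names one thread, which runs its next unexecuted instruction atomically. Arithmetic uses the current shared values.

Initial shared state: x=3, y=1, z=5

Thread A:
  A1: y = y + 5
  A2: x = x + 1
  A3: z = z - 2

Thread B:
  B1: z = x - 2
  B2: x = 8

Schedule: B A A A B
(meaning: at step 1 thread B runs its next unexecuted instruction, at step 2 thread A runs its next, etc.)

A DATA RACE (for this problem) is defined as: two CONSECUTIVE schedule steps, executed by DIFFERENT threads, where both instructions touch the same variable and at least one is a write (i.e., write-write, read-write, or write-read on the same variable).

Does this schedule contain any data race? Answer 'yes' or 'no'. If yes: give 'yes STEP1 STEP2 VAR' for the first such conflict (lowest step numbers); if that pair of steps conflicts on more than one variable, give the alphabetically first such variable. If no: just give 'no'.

Answer: no

Derivation:
Steps 1,2: B(r=x,w=z) vs A(r=y,w=y). No conflict.
Steps 2,3: same thread (A). No race.
Steps 3,4: same thread (A). No race.
Steps 4,5: A(r=z,w=z) vs B(r=-,w=x). No conflict.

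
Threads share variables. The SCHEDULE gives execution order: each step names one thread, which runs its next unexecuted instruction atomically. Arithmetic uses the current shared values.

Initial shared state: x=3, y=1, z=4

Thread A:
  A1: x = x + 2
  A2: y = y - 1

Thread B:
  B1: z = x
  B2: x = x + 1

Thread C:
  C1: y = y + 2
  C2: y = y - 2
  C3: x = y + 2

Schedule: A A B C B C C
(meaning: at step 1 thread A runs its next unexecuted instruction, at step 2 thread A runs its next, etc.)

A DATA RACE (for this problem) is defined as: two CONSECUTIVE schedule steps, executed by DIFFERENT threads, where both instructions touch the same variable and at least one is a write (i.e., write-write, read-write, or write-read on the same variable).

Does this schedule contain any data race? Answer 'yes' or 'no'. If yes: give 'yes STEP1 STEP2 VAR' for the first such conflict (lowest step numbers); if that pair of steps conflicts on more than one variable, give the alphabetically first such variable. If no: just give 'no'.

Steps 1,2: same thread (A). No race.
Steps 2,3: A(r=y,w=y) vs B(r=x,w=z). No conflict.
Steps 3,4: B(r=x,w=z) vs C(r=y,w=y). No conflict.
Steps 4,5: C(r=y,w=y) vs B(r=x,w=x). No conflict.
Steps 5,6: B(r=x,w=x) vs C(r=y,w=y). No conflict.
Steps 6,7: same thread (C). No race.

Answer: no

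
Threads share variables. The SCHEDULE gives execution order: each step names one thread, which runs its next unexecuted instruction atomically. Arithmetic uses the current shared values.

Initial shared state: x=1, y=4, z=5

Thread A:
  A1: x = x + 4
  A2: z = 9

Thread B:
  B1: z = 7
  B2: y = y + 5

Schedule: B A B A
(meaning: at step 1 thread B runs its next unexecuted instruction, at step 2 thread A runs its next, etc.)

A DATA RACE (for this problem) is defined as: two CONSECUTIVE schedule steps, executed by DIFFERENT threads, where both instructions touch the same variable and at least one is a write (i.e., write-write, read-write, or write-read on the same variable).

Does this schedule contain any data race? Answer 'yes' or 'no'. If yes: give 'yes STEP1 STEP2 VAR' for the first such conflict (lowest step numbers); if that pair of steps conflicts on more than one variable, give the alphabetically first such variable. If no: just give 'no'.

Answer: no

Derivation:
Steps 1,2: B(r=-,w=z) vs A(r=x,w=x). No conflict.
Steps 2,3: A(r=x,w=x) vs B(r=y,w=y). No conflict.
Steps 3,4: B(r=y,w=y) vs A(r=-,w=z). No conflict.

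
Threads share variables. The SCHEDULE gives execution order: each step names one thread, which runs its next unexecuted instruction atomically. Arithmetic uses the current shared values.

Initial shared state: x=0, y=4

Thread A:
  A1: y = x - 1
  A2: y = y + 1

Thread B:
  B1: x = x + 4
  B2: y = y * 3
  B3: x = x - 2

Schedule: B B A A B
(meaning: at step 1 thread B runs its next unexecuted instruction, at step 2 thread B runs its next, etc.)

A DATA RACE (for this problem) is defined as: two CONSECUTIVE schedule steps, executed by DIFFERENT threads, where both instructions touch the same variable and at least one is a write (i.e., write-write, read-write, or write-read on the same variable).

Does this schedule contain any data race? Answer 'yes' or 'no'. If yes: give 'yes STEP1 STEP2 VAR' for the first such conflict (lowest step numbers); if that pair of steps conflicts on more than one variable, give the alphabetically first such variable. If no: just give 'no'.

Answer: yes 2 3 y

Derivation:
Steps 1,2: same thread (B). No race.
Steps 2,3: B(y = y * 3) vs A(y = x - 1). RACE on y (W-W).
Steps 3,4: same thread (A). No race.
Steps 4,5: A(r=y,w=y) vs B(r=x,w=x). No conflict.
First conflict at steps 2,3.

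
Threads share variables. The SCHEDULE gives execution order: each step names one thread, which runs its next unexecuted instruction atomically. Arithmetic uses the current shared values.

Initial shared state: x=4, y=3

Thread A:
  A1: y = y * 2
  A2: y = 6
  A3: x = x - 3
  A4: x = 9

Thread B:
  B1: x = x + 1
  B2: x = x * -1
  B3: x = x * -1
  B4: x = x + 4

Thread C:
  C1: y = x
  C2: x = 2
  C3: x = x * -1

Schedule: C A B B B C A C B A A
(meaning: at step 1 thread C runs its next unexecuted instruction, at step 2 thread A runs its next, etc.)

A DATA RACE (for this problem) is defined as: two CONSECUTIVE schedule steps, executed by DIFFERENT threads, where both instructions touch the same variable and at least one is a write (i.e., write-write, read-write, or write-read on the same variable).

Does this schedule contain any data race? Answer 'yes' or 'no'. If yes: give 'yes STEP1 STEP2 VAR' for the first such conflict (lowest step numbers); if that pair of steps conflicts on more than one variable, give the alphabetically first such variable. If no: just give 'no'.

Answer: yes 1 2 y

Derivation:
Steps 1,2: C(y = x) vs A(y = y * 2). RACE on y (W-W).
Steps 2,3: A(r=y,w=y) vs B(r=x,w=x). No conflict.
Steps 3,4: same thread (B). No race.
Steps 4,5: same thread (B). No race.
Steps 5,6: B(x = x * -1) vs C(x = 2). RACE on x (W-W).
Steps 6,7: C(r=-,w=x) vs A(r=-,w=y). No conflict.
Steps 7,8: A(r=-,w=y) vs C(r=x,w=x). No conflict.
Steps 8,9: C(x = x * -1) vs B(x = x + 4). RACE on x (W-W).
Steps 9,10: B(x = x + 4) vs A(x = x - 3). RACE on x (W-W).
Steps 10,11: same thread (A). No race.
First conflict at steps 1,2.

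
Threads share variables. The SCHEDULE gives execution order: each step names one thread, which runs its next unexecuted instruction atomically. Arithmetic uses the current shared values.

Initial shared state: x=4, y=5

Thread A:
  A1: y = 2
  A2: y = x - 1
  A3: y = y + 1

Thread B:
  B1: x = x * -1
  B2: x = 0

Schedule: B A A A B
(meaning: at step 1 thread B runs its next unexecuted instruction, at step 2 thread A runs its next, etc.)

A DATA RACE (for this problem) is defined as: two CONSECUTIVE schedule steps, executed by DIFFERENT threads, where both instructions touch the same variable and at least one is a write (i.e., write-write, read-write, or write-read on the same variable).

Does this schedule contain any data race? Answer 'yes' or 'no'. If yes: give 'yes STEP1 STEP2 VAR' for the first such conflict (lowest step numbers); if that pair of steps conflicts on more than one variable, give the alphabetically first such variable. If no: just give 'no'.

Answer: no

Derivation:
Steps 1,2: B(r=x,w=x) vs A(r=-,w=y). No conflict.
Steps 2,3: same thread (A). No race.
Steps 3,4: same thread (A). No race.
Steps 4,5: A(r=y,w=y) vs B(r=-,w=x). No conflict.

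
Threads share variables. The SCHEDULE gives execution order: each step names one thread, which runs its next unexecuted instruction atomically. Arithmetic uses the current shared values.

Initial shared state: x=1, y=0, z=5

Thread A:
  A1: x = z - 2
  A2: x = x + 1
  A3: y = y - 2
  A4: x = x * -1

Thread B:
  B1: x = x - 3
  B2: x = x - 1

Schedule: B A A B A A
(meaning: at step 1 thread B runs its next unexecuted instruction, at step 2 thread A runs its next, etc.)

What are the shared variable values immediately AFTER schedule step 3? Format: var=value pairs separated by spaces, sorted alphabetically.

Answer: x=4 y=0 z=5

Derivation:
Step 1: thread B executes B1 (x = x - 3). Shared: x=-2 y=0 z=5. PCs: A@0 B@1
Step 2: thread A executes A1 (x = z - 2). Shared: x=3 y=0 z=5. PCs: A@1 B@1
Step 3: thread A executes A2 (x = x + 1). Shared: x=4 y=0 z=5. PCs: A@2 B@1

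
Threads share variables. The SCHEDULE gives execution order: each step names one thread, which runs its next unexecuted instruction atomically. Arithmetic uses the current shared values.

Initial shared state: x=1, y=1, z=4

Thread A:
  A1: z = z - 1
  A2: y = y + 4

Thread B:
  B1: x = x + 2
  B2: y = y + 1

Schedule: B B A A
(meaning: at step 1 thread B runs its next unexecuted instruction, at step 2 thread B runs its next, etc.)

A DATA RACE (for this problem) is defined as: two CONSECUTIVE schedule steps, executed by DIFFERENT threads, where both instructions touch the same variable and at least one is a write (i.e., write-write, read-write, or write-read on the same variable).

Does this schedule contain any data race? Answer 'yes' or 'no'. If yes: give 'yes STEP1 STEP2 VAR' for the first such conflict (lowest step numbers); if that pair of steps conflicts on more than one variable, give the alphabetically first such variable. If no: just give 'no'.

Steps 1,2: same thread (B). No race.
Steps 2,3: B(r=y,w=y) vs A(r=z,w=z). No conflict.
Steps 3,4: same thread (A). No race.

Answer: no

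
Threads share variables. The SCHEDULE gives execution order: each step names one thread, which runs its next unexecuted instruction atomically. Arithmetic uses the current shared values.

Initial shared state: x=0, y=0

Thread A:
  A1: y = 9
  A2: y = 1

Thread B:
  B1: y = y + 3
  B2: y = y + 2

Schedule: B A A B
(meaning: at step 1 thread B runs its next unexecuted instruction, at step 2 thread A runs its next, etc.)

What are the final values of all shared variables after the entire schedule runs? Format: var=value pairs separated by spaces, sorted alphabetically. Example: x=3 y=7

Step 1: thread B executes B1 (y = y + 3). Shared: x=0 y=3. PCs: A@0 B@1
Step 2: thread A executes A1 (y = 9). Shared: x=0 y=9. PCs: A@1 B@1
Step 3: thread A executes A2 (y = 1). Shared: x=0 y=1. PCs: A@2 B@1
Step 4: thread B executes B2 (y = y + 2). Shared: x=0 y=3. PCs: A@2 B@2

Answer: x=0 y=3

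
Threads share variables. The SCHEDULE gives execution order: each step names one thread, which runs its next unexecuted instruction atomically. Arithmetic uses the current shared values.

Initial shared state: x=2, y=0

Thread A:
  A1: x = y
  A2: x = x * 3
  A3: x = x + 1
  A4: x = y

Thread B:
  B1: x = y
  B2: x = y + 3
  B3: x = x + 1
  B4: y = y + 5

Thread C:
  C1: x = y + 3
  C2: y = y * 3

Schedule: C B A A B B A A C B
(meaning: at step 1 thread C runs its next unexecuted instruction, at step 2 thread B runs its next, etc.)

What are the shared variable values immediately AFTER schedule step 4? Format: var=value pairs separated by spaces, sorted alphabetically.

Answer: x=0 y=0

Derivation:
Step 1: thread C executes C1 (x = y + 3). Shared: x=3 y=0. PCs: A@0 B@0 C@1
Step 2: thread B executes B1 (x = y). Shared: x=0 y=0. PCs: A@0 B@1 C@1
Step 3: thread A executes A1 (x = y). Shared: x=0 y=0. PCs: A@1 B@1 C@1
Step 4: thread A executes A2 (x = x * 3). Shared: x=0 y=0. PCs: A@2 B@1 C@1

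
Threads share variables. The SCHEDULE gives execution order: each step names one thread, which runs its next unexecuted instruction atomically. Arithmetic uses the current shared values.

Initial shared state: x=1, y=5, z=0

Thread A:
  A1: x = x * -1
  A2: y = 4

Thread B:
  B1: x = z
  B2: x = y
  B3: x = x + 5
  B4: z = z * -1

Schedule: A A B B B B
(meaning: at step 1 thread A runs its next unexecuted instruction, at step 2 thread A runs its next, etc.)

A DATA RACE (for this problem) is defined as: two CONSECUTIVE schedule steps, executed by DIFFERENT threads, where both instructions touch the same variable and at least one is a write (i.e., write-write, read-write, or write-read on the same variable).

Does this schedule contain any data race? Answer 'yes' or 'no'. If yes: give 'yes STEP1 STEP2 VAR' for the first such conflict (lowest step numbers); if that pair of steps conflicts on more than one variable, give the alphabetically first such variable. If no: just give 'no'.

Steps 1,2: same thread (A). No race.
Steps 2,3: A(r=-,w=y) vs B(r=z,w=x). No conflict.
Steps 3,4: same thread (B). No race.
Steps 4,5: same thread (B). No race.
Steps 5,6: same thread (B). No race.

Answer: no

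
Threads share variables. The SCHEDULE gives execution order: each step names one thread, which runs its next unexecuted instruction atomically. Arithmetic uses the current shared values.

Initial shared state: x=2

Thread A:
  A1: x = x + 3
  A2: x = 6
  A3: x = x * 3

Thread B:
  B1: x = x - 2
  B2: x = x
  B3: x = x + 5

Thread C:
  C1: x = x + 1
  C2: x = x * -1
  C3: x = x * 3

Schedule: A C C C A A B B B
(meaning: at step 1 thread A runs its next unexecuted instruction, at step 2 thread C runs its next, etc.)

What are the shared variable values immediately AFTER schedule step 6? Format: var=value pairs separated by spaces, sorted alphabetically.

Answer: x=18

Derivation:
Step 1: thread A executes A1 (x = x + 3). Shared: x=5. PCs: A@1 B@0 C@0
Step 2: thread C executes C1 (x = x + 1). Shared: x=6. PCs: A@1 B@0 C@1
Step 3: thread C executes C2 (x = x * -1). Shared: x=-6. PCs: A@1 B@0 C@2
Step 4: thread C executes C3 (x = x * 3). Shared: x=-18. PCs: A@1 B@0 C@3
Step 5: thread A executes A2 (x = 6). Shared: x=6. PCs: A@2 B@0 C@3
Step 6: thread A executes A3 (x = x * 3). Shared: x=18. PCs: A@3 B@0 C@3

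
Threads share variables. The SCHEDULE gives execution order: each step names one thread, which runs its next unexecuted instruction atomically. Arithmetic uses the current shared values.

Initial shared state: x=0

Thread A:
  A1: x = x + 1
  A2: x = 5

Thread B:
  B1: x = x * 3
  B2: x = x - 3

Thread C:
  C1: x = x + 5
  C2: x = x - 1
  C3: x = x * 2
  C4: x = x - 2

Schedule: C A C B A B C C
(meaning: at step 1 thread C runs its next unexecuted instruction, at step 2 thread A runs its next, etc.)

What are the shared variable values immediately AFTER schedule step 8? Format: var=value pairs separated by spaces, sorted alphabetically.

Step 1: thread C executes C1 (x = x + 5). Shared: x=5. PCs: A@0 B@0 C@1
Step 2: thread A executes A1 (x = x + 1). Shared: x=6. PCs: A@1 B@0 C@1
Step 3: thread C executes C2 (x = x - 1). Shared: x=5. PCs: A@1 B@0 C@2
Step 4: thread B executes B1 (x = x * 3). Shared: x=15. PCs: A@1 B@1 C@2
Step 5: thread A executes A2 (x = 5). Shared: x=5. PCs: A@2 B@1 C@2
Step 6: thread B executes B2 (x = x - 3). Shared: x=2. PCs: A@2 B@2 C@2
Step 7: thread C executes C3 (x = x * 2). Shared: x=4. PCs: A@2 B@2 C@3
Step 8: thread C executes C4 (x = x - 2). Shared: x=2. PCs: A@2 B@2 C@4

Answer: x=2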